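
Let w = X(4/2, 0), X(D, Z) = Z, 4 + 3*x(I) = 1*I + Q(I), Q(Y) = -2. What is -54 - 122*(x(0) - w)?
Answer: 190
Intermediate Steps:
x(I) = -2 + I/3 (x(I) = -4/3 + (1*I - 2)/3 = -4/3 + (I - 2)/3 = -4/3 + (-2 + I)/3 = -4/3 + (-⅔ + I/3) = -2 + I/3)
w = 0
-54 - 122*(x(0) - w) = -54 - 122*((-2 + (⅓)*0) - 1*0) = -54 - 122*((-2 + 0) + 0) = -54 - 122*(-2 + 0) = -54 - 122*(-2) = -54 + 244 = 190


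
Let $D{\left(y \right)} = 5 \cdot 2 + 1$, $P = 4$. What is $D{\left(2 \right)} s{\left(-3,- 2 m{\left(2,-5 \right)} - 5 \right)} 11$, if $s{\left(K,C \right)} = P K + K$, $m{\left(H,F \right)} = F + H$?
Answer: $-1815$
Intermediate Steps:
$D{\left(y \right)} = 11$ ($D{\left(y \right)} = 10 + 1 = 11$)
$s{\left(K,C \right)} = 5 K$ ($s{\left(K,C \right)} = 4 K + K = 5 K$)
$D{\left(2 \right)} s{\left(-3,- 2 m{\left(2,-5 \right)} - 5 \right)} 11 = 11 \cdot 5 \left(-3\right) 11 = 11 \left(-15\right) 11 = \left(-165\right) 11 = -1815$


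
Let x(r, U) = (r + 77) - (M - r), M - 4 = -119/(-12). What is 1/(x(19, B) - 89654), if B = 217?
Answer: -12/1074635 ≈ -1.1167e-5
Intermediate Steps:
M = 167/12 (M = 4 - 119/(-12) = 4 - 119*(-1/12) = 4 + 119/12 = 167/12 ≈ 13.917)
x(r, U) = 757/12 + 2*r (x(r, U) = (r + 77) - (167/12 - r) = (77 + r) + (-167/12 + r) = 757/12 + 2*r)
1/(x(19, B) - 89654) = 1/((757/12 + 2*19) - 89654) = 1/((757/12 + 38) - 89654) = 1/(1213/12 - 89654) = 1/(-1074635/12) = -12/1074635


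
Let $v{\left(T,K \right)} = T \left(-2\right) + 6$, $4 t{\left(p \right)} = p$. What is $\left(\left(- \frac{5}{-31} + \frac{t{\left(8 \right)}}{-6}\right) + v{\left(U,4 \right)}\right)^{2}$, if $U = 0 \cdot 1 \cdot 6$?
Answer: $\frac{293764}{8649} \approx 33.965$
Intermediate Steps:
$U = 0$ ($U = 0 \cdot 6 = 0$)
$t{\left(p \right)} = \frac{p}{4}$
$v{\left(T,K \right)} = 6 - 2 T$ ($v{\left(T,K \right)} = - 2 T + 6 = 6 - 2 T$)
$\left(\left(- \frac{5}{-31} + \frac{t{\left(8 \right)}}{-6}\right) + v{\left(U,4 \right)}\right)^{2} = \left(\left(- \frac{5}{-31} + \frac{\frac{1}{4} \cdot 8}{-6}\right) + \left(6 - 0\right)\right)^{2} = \left(\left(\left(-5\right) \left(- \frac{1}{31}\right) + 2 \left(- \frac{1}{6}\right)\right) + \left(6 + 0\right)\right)^{2} = \left(\left(\frac{5}{31} - \frac{1}{3}\right) + 6\right)^{2} = \left(- \frac{16}{93} + 6\right)^{2} = \left(\frac{542}{93}\right)^{2} = \frac{293764}{8649}$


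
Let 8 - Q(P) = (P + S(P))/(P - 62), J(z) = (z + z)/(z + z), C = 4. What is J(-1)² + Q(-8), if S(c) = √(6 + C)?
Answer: 311/35 + √10/70 ≈ 8.9309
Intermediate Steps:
J(z) = 1 (J(z) = (2*z)/((2*z)) = (2*z)*(1/(2*z)) = 1)
S(c) = √10 (S(c) = √(6 + 4) = √10)
Q(P) = 8 - (P + √10)/(-62 + P) (Q(P) = 8 - (P + √10)/(P - 62) = 8 - (P + √10)/(-62 + P))
J(-1)² + Q(-8) = 1² + (-496 - √10 + 7*(-8))/(-62 - 8) = 1 + (-496 - √10 - 56)/(-70) = 1 - (-552 - √10)/70 = 1 + (276/35 + √10/70) = 311/35 + √10/70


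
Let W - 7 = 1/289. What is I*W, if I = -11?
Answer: -22264/289 ≈ -77.038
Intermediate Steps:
W = 2024/289 (W = 7 + 1/289 = 2024/289 ≈ 7.0035)
I*W = -11*2024/289 = -22264/289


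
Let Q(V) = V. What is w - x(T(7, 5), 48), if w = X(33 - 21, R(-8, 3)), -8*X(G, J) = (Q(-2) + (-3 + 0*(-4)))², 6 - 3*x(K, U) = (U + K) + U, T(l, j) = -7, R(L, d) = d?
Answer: 589/24 ≈ 24.542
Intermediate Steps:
x(K, U) = 2 - 2*U/3 - K/3 (x(K, U) = 2 - ((U + K) + U)/3 = 2 - ((K + U) + U)/3 = 2 - (K + 2*U)/3 = 2 + (-2*U/3 - K/3) = 2 - 2*U/3 - K/3)
X(G, J) = -25/8 (X(G, J) = -(-2 + (-3 + 0*(-4)))²/8 = -(-2 + (-3 + 0))²/8 = -(-2 - 3)²/8 = -⅛*(-5)² = -⅛*25 = -25/8)
w = -25/8 ≈ -3.1250
w - x(T(7, 5), 48) = -25/8 - (2 - ⅔*48 - ⅓*(-7)) = -25/8 - (2 - 32 + 7/3) = -25/8 - 1*(-83/3) = -25/8 + 83/3 = 589/24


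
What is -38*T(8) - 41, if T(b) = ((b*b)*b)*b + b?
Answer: -155993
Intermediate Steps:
T(b) = b + b**4 (T(b) = (b**2*b)*b + b = b**3*b + b = b**4 + b = b + b**4)
-38*T(8) - 41 = -38*(8 + 8**4) - 41 = -38*(8 + 4096) - 41 = -38*4104 - 41 = -155952 - 41 = -155993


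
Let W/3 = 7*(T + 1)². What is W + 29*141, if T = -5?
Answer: 4425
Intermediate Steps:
W = 336 (W = 3*(7*(-5 + 1)²) = 3*(7*(-4)²) = 3*(7*16) = 3*112 = 336)
W + 29*141 = 336 + 29*141 = 336 + 4089 = 4425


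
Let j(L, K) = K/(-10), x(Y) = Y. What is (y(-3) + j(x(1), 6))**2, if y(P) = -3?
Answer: 324/25 ≈ 12.960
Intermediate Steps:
j(L, K) = -K/10 (j(L, K) = K*(-1/10) = -K/10)
(y(-3) + j(x(1), 6))**2 = (-3 - 1/10*6)**2 = (-3 - 3/5)**2 = (-18/5)**2 = 324/25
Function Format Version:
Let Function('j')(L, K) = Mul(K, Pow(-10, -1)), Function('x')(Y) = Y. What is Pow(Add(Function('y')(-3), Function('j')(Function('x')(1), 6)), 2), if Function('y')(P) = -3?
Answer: Rational(324, 25) ≈ 12.960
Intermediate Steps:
Function('j')(L, K) = Mul(Rational(-1, 10), K) (Function('j')(L, K) = Mul(K, Rational(-1, 10)) = Mul(Rational(-1, 10), K))
Pow(Add(Function('y')(-3), Function('j')(Function('x')(1), 6)), 2) = Pow(Add(-3, Mul(Rational(-1, 10), 6)), 2) = Pow(Add(-3, Rational(-3, 5)), 2) = Pow(Rational(-18, 5), 2) = Rational(324, 25)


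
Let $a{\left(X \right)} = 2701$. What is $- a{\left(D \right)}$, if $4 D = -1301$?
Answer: $-2701$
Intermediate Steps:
$D = - \frac{1301}{4}$ ($D = \frac{1}{4} \left(-1301\right) = - \frac{1301}{4} \approx -325.25$)
$- a{\left(D \right)} = \left(-1\right) 2701 = -2701$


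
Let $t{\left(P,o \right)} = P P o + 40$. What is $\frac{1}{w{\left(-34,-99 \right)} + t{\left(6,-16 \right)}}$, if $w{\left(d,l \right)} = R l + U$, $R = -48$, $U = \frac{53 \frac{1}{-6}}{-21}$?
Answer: $\frac{126}{531269} \approx 0.00023717$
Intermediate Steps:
$U = \frac{53}{126}$ ($U = 53 \left(- \frac{1}{6}\right) \left(- \frac{1}{21}\right) = \left(- \frac{53}{6}\right) \left(- \frac{1}{21}\right) = \frac{53}{126} \approx 0.42063$)
$t{\left(P,o \right)} = 40 + o P^{2}$ ($t{\left(P,o \right)} = P^{2} o + 40 = o P^{2} + 40 = 40 + o P^{2}$)
$w{\left(d,l \right)} = \frac{53}{126} - 48 l$ ($w{\left(d,l \right)} = - 48 l + \frac{53}{126} = \frac{53}{126} - 48 l$)
$\frac{1}{w{\left(-34,-99 \right)} + t{\left(6,-16 \right)}} = \frac{1}{\left(\frac{53}{126} - -4752\right) + \left(40 - 16 \cdot 6^{2}\right)} = \frac{1}{\left(\frac{53}{126} + 4752\right) + \left(40 - 576\right)} = \frac{1}{\frac{598805}{126} + \left(40 - 576\right)} = \frac{1}{\frac{598805}{126} - 536} = \frac{1}{\frac{531269}{126}} = \frac{126}{531269}$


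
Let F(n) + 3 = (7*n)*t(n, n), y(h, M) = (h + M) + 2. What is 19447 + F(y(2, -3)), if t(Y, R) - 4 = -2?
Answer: 19458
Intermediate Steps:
t(Y, R) = 2 (t(Y, R) = 4 - 2 = 2)
y(h, M) = 2 + M + h (y(h, M) = (M + h) + 2 = 2 + M + h)
F(n) = -3 + 14*n (F(n) = -3 + (7*n)*2 = -3 + 14*n)
19447 + F(y(2, -3)) = 19447 + (-3 + 14*(2 - 3 + 2)) = 19447 + (-3 + 14*1) = 19447 + (-3 + 14) = 19447 + 11 = 19458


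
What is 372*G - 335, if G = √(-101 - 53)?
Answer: -335 + 372*I*√154 ≈ -335.0 + 4616.4*I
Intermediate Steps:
G = I*√154 (G = √(-154) = I*√154 ≈ 12.41*I)
372*G - 335 = 372*(I*√154) - 335 = 372*I*√154 - 335 = -335 + 372*I*√154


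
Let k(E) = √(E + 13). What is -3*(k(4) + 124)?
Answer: -372 - 3*√17 ≈ -384.37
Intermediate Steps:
k(E) = √(13 + E)
-3*(k(4) + 124) = -3*(√(13 + 4) + 124) = -3*(√17 + 124) = -3*(124 + √17) = -372 - 3*√17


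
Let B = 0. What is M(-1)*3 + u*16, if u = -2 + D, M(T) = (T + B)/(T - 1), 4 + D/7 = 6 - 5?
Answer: -733/2 ≈ -366.50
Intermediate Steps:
D = -21 (D = -28 + 7*(6 - 5) = -28 + 7*1 = -28 + 7 = -21)
M(T) = T/(-1 + T) (M(T) = (T + 0)/(T - 1) = T/(-1 + T))
u = -23 (u = -2 - 21 = -23)
M(-1)*3 + u*16 = -1/(-1 - 1)*3 - 23*16 = -1/(-2)*3 - 368 = -1*(-1/2)*3 - 368 = (1/2)*3 - 368 = 3/2 - 368 = -733/2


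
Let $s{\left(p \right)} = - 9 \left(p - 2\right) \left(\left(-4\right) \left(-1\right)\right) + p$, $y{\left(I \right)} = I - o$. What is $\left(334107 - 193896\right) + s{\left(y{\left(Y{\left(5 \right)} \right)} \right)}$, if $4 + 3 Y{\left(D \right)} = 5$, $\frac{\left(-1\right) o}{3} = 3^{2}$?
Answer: $\frac{417979}{3} \approx 1.3933 \cdot 10^{5}$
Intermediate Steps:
$o = -27$ ($o = - 3 \cdot 3^{2} = \left(-3\right) 9 = -27$)
$Y{\left(D \right)} = \frac{1}{3}$ ($Y{\left(D \right)} = - \frac{4}{3} + \frac{1}{3} \cdot 5 = - \frac{4}{3} + \frac{5}{3} = \frac{1}{3}$)
$y{\left(I \right)} = 27 + I$ ($y{\left(I \right)} = I - -27 = I + 27 = 27 + I$)
$s{\left(p \right)} = 72 - 35 p$ ($s{\left(p \right)} = - 9 \left(-2 + p\right) 4 + p = \left(18 - 9 p\right) 4 + p = \left(72 - 36 p\right) + p = 72 - 35 p$)
$\left(334107 - 193896\right) + s{\left(y{\left(Y{\left(5 \right)} \right)} \right)} = \left(334107 - 193896\right) + \left(72 - 35 \left(27 + \frac{1}{3}\right)\right) = 140211 + \left(72 - \frac{2870}{3}\right) = 140211 - \frac{2654}{3} = \frac{417979}{3}$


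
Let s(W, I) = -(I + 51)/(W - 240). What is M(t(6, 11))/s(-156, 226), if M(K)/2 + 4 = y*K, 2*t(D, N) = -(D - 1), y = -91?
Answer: 177012/277 ≈ 639.03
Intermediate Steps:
t(D, N) = ½ - D/2 (t(D, N) = (-(D - 1))/2 = (-(-1 + D))/2 = (1 - D)/2 = ½ - D/2)
M(K) = -8 - 182*K (M(K) = -8 + 2*(-91*K) = -8 - 182*K)
s(W, I) = -(51 + I)/(-240 + W)
M(t(6, 11))/s(-156, 226) = (-8 - 182*(½ - ½*6))/(((-51 - 1*226)/(-240 - 156))) = (-8 - 182*(½ - 3))/(((-51 - 226)/(-396))) = (-8 - 182*(-5/2))/((-1/396*(-277))) = (-8 + 455)/(277/396) = 447*(396/277) = 177012/277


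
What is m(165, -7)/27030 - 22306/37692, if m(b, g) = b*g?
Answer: -5387212/8490123 ≈ -0.63453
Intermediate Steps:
m(165, -7)/27030 - 22306/37692 = (165*(-7))/27030 - 22306/37692 = -1155*1/27030 - 22306*1/37692 = -77/1802 - 11153/18846 = -5387212/8490123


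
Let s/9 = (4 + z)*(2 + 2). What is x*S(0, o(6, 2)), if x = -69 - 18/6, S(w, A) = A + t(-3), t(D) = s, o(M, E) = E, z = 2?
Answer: -15696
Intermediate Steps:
s = 216 (s = 9*((4 + 2)*(2 + 2)) = 9*(6*4) = 9*24 = 216)
t(D) = 216
S(w, A) = 216 + A (S(w, A) = A + 216 = 216 + A)
x = -72 (x = -69 - 18/6 = -69 - 1*3 = -69 - 3 = -72)
x*S(0, o(6, 2)) = -72*(216 + 2) = -72*218 = -15696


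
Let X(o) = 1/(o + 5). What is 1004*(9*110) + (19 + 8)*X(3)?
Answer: 7951707/8 ≈ 9.9396e+5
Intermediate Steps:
X(o) = 1/(5 + o)
1004*(9*110) + (19 + 8)*X(3) = 1004*(9*110) + (19 + 8)/(5 + 3) = 1004*990 + 27/8 = 993960 + 27*(1/8) = 993960 + 27/8 = 7951707/8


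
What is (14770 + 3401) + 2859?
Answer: 21030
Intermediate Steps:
(14770 + 3401) + 2859 = 18171 + 2859 = 21030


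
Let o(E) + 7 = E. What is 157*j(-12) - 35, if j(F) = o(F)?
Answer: -3018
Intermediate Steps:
o(E) = -7 + E
j(F) = -7 + F
157*j(-12) - 35 = 157*(-7 - 12) - 35 = 157*(-19) - 35 = -2983 - 35 = -3018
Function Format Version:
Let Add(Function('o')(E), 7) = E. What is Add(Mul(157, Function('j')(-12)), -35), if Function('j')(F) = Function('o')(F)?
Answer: -3018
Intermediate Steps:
Function('o')(E) = Add(-7, E)
Function('j')(F) = Add(-7, F)
Add(Mul(157, Function('j')(-12)), -35) = Add(Mul(157, Add(-7, -12)), -35) = Add(Mul(157, -19), -35) = Add(-2983, -35) = -3018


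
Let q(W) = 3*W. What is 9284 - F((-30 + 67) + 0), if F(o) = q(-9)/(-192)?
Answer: 594167/64 ≈ 9283.9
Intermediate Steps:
F(o) = 9/64 (F(o) = (3*(-9))/(-192) = -27*(-1/192) = 9/64)
9284 - F((-30 + 67) + 0) = 9284 - 1*9/64 = 9284 - 9/64 = 594167/64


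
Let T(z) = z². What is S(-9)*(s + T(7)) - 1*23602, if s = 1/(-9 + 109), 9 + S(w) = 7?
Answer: -1185001/50 ≈ -23700.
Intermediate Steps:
S(w) = -2 (S(w) = -9 + 7 = -2)
s = 1/100 ≈ 0.010000
S(-9)*(s + T(7)) - 1*23602 = -2*(1/100 + 7²) - 1*23602 = -2*(1/100 + 49) - 23602 = -2*4901/100 - 23602 = -4901/50 - 23602 = -1185001/50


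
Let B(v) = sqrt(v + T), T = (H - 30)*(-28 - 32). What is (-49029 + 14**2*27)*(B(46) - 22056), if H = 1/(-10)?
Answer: 964663272 - 87474*sqrt(463) ≈ 9.6278e+8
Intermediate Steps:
H = -1/10 ≈ -0.10000
T = 1806 (T = (-1/10 - 30)*(-28 - 32) = -301/10*(-60) = 1806)
B(v) = sqrt(1806 + v) (B(v) = sqrt(v + 1806) = sqrt(1806 + v))
(-49029 + 14**2*27)*(B(46) - 22056) = (-49029 + 14**2*27)*(sqrt(1806 + 46) - 22056) = (-49029 + 196*27)*(sqrt(1852) - 22056) = (-49029 + 5292)*(2*sqrt(463) - 22056) = -43737*(-22056 + 2*sqrt(463)) = 964663272 - 87474*sqrt(463)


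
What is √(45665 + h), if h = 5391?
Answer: 4*√3191 ≈ 225.96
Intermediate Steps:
√(45665 + h) = √(45665 + 5391) = √51056 = 4*√3191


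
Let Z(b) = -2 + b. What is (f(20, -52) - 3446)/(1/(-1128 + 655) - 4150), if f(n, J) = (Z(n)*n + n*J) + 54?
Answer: 1926056/1962951 ≈ 0.98120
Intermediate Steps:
f(n, J) = 54 + J*n + n*(-2 + n) (f(n, J) = ((-2 + n)*n + n*J) + 54 = (n*(-2 + n) + J*n) + 54 = (J*n + n*(-2 + n)) + 54 = 54 + J*n + n*(-2 + n))
(f(20, -52) - 3446)/(1/(-1128 + 655) - 4150) = ((54 - 52*20 + 20*(-2 + 20)) - 3446)/(1/(-1128 + 655) - 4150) = ((54 - 1040 + 20*18) - 3446)/(1/(-473) - 4150) = ((54 - 1040 + 360) - 3446)/(-1/473 - 4150) = (-626 - 3446)/(-1962951/473) = -4072*(-473/1962951) = 1926056/1962951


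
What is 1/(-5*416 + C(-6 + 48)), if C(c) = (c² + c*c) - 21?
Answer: 1/1427 ≈ 0.00070077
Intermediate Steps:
C(c) = -21 + 2*c² (C(c) = (c² + c²) - 21 = 2*c² - 21 = -21 + 2*c²)
1/(-5*416 + C(-6 + 48)) = 1/(-5*416 + (-21 + 2*(-6 + 48)²)) = 1/(-2080 + (-21 + 2*42²)) = 1/(-2080 + (-21 + 2*1764)) = 1/(-2080 + (-21 + 3528)) = 1/(-2080 + 3507) = 1/1427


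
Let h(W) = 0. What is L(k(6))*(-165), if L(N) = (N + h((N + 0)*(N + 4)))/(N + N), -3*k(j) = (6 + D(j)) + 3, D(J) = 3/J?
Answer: -165/2 ≈ -82.500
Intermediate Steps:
k(j) = -3 - 1/j (k(j) = -((6 + 3/j) + 3)/3 = -(9 + 3/j)/3 = -3 - 1/j)
L(N) = 1/2 (L(N) = (N + 0)/(N + N) = N/((2*N)) = N*(1/(2*N)) = 1/2)
L(k(6))*(-165) = (1/2)*(-165) = -165/2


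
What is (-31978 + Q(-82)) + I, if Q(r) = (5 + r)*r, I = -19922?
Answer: -45586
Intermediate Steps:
Q(r) = r*(5 + r)
(-31978 + Q(-82)) + I = (-31978 - 82*(5 - 82)) - 19922 = (-31978 - 82*(-77)) - 19922 = (-31978 + 6314) - 19922 = -25664 - 19922 = -45586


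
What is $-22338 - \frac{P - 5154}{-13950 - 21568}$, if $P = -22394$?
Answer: $- \frac{396714316}{17759} \approx -22339.0$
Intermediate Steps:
$-22338 - \frac{P - 5154}{-13950 - 21568} = -22338 - \frac{-22394 - 5154}{-13950 - 21568} = -22338 - - \frac{27548}{-35518} = -22338 - \left(-27548\right) \left(- \frac{1}{35518}\right) = -22338 - \frac{13774}{17759} = - \frac{396714316}{17759}$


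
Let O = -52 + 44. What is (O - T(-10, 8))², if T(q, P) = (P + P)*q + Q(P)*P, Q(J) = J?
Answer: 7744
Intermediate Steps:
T(q, P) = P² + 2*P*q (T(q, P) = (P + P)*q + P*P = (2*P)*q + P² = 2*P*q + P² = P² + 2*P*q)
O = -8
(O - T(-10, 8))² = (-8 - 8*(8 + 2*(-10)))² = (-8 - 8*(8 - 20))² = (-8 - 8*(-12))² = (-8 - 1*(-96))² = (-8 + 96)² = 88² = 7744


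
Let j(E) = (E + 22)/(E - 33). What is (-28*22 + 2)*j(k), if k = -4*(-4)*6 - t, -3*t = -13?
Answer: -9517/8 ≈ -1189.6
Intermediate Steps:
t = 13/3 (t = -1/3*(-13) = 13/3 ≈ 4.3333)
k = 275/3 (k = -4*(-4)*6 - 1*13/3 = 16*6 - 13/3 = 96 - 13/3 = 275/3 ≈ 91.667)
j(E) = (22 + E)/(-33 + E)
(-28*22 + 2)*j(k) = (-28*22 + 2)*((22 + 275/3)/(-33 + 275/3)) = (-616 + 2)*((341/3)/(176/3)) = -921*341/(88*3) = -614*31/16 = -9517/8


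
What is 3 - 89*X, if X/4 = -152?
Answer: 54115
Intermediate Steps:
X = -608 (X = 4*(-152) = -608)
3 - 89*X = 3 - 89*(-608) = 3 + 54112 = 54115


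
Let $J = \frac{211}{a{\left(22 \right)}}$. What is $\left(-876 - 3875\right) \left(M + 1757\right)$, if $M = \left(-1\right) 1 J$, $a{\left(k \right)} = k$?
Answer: $- \frac{182642693}{22} \approx -8.3019 \cdot 10^{6}$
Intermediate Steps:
$J = \frac{211}{22} \approx 9.5909$
$M = - \frac{211}{22}$ ($M = \left(-1\right) 1 \cdot \frac{211}{22} = \left(-1\right) \frac{211}{22} = - \frac{211}{22} \approx -9.5909$)
$\left(-876 - 3875\right) \left(M + 1757\right) = \left(-876 - 3875\right) \left(- \frac{211}{22} + 1757\right) = \left(-4751\right) \frac{38443}{22} = - \frac{182642693}{22}$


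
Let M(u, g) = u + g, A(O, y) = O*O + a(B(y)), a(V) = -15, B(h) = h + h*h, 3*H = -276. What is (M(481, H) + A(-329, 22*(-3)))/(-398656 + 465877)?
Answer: 36205/22407 ≈ 1.6158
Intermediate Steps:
H = -92 (H = (⅓)*(-276) = -92)
B(h) = h + h²
A(O, y) = -15 + O² (A(O, y) = O*O - 15 = O² - 15 = -15 + O²)
M(u, g) = g + u
(M(481, H) + A(-329, 22*(-3)))/(-398656 + 465877) = ((-92 + 481) + (-15 + (-329)²))/(-398656 + 465877) = (389 + (-15 + 108241))/67221 = (389 + 108226)*(1/67221) = 108615*(1/67221) = 36205/22407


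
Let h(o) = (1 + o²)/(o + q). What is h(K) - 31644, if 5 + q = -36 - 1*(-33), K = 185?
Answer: -5566762/177 ≈ -31451.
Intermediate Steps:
q = -8 (q = -5 + (-36 - 1*(-33)) = -5 + (-36 + 33) = -5 - 3 = -8)
h(o) = (1 + o²)/(-8 + o) (h(o) = (1 + o²)/(o - 8) = (1 + o²)/(-8 + o))
h(K) - 31644 = (1 + 185²)/(-8 + 185) - 31644 = (1 + 34225)/177 - 31644 = (1/177)*34226 - 31644 = 34226/177 - 31644 = -5566762/177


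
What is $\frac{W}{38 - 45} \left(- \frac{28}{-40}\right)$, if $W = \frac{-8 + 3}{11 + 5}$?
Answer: $\frac{1}{32} \approx 0.03125$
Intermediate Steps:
$W = - \frac{5}{16} \approx -0.3125$
$\frac{W}{38 - 45} \left(- \frac{28}{-40}\right) = - \frac{5}{16 \left(38 - 45\right)} \left(- \frac{28}{-40}\right) = - \frac{5}{16 \left(-7\right)} \left(\left(-28\right) \left(- \frac{1}{40}\right)\right) = \left(- \frac{5}{16}\right) \left(- \frac{1}{7}\right) \frac{7}{10} = \frac{5}{112} \cdot \frac{7}{10} = \frac{1}{32}$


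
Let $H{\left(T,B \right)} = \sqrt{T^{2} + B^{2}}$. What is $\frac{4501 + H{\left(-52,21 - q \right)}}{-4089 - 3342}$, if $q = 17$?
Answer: $- \frac{4501}{7431} - \frac{4 \sqrt{170}}{7431} \approx -0.61272$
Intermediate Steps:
$H{\left(T,B \right)} = \sqrt{B^{2} + T^{2}}$
$\frac{4501 + H{\left(-52,21 - q \right)}}{-4089 - 3342} = \frac{4501 + \sqrt{\left(21 - 17\right)^{2} + \left(-52\right)^{2}}}{-4089 - 3342} = \frac{4501 + \sqrt{\left(21 - 17\right)^{2} + 2704}}{-7431} = \left(4501 + \sqrt{4^{2} + 2704}\right) \left(- \frac{1}{7431}\right) = \left(4501 + \sqrt{16 + 2704}\right) \left(- \frac{1}{7431}\right) = \left(4501 + \sqrt{2720}\right) \left(- \frac{1}{7431}\right) = \left(4501 + 4 \sqrt{170}\right) \left(- \frac{1}{7431}\right) = - \frac{4501}{7431} - \frac{4 \sqrt{170}}{7431}$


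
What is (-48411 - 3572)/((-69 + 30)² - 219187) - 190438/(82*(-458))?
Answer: 5425518907/1021833037 ≈ 5.3096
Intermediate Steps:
(-48411 - 3572)/((-69 + 30)² - 219187) - 190438/(82*(-458)) = -51983/((-39)² - 219187) - 190438/(-37556) = -51983/(1521 - 219187) - 190438*(-1)/37556 = -51983/(-217666) - 1*(-95219/18778) = -51983*(-1/217666) + 95219/18778 = 51983/217666 + 95219/18778 = 5425518907/1021833037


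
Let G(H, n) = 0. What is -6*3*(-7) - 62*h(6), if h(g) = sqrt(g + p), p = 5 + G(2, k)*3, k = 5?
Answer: 126 - 62*sqrt(11) ≈ -79.631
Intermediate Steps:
p = 5 (p = 5 + 0*3 = 5 + 0 = 5)
h(g) = sqrt(5 + g) (h(g) = sqrt(g + 5) = sqrt(5 + g))
-6*3*(-7) - 62*h(6) = -6*3*(-7) - 62*sqrt(5 + 6) = -18*(-7) - 62*sqrt(11) = 126 - 62*sqrt(11)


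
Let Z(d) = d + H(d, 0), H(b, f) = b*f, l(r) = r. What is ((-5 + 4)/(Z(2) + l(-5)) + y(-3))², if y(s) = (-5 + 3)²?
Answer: 169/9 ≈ 18.778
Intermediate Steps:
Z(d) = d (Z(d) = d + d*0 = d + 0 = d)
y(s) = 4 (y(s) = (-2)² = 4)
((-5 + 4)/(Z(2) + l(-5)) + y(-3))² = ((-5 + 4)/(2 - 5) + 4)² = (-1/(-3) + 4)² = (-1*(-⅓) + 4)² = (⅓ + 4)² = (13/3)² = 169/9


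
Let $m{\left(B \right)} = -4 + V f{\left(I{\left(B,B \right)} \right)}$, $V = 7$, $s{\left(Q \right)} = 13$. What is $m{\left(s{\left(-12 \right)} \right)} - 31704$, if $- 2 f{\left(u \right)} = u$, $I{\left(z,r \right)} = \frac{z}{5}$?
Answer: $- \frac{317171}{10} \approx -31717.0$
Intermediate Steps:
$I{\left(z,r \right)} = \frac{z}{5}$ ($I{\left(z,r \right)} = z \frac{1}{5} = \frac{z}{5}$)
$f{\left(u \right)} = - \frac{u}{2}$
$m{\left(B \right)} = -4 - \frac{7 B}{10}$ ($m{\left(B \right)} = -4 + 7 \left(- \frac{\frac{1}{5} B}{2}\right) = -4 + 7 \left(- \frac{B}{10}\right) = -4 - \frac{7 B}{10}$)
$m{\left(s{\left(-12 \right)} \right)} - 31704 = \left(-4 - \frac{91}{10}\right) - 31704 = - \frac{131}{10} - 31704 = - \frac{317171}{10}$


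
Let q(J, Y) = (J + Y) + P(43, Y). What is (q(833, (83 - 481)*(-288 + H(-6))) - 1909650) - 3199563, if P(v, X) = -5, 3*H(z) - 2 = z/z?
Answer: -4994159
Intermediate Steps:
H(z) = 1 (H(z) = 2/3 + (z/z)/3 = 2/3 + (1/3)*1 = 2/3 + 1/3 = 1)
q(J, Y) = -5 + J + Y (q(J, Y) = (J + Y) - 5 = -5 + J + Y)
(q(833, (83 - 481)*(-288 + H(-6))) - 1909650) - 3199563 = ((-5 + 833 + (83 - 481)*(-288 + 1)) - 1909650) - 3199563 = ((-5 + 833 - 398*(-287)) - 1909650) - 3199563 = ((-5 + 833 + 114226) - 1909650) - 3199563 = (115054 - 1909650) - 3199563 = -1794596 - 3199563 = -4994159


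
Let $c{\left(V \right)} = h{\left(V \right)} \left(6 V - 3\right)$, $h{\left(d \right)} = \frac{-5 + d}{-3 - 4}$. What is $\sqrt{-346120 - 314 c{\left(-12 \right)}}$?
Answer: $\frac{i \sqrt{14157430}}{7} \approx 537.52 i$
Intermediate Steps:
$h{\left(d \right)} = \frac{5}{7} - \frac{d}{7}$ ($h{\left(d \right)} = \frac{-5 + d}{-7} = \left(-5 + d\right) \left(- \frac{1}{7}\right) = \frac{5}{7} - \frac{d}{7}$)
$c{\left(V \right)} = \left(-3 + 6 V\right) \left(\frac{5}{7} - \frac{V}{7}\right)$ ($c{\left(V \right)} = \left(\frac{5}{7} - \frac{V}{7}\right) \left(6 V - 3\right) = \left(\frac{5}{7} - \frac{V}{7}\right) \left(-3 + 6 V\right) = \left(-3 + 6 V\right) \left(\frac{5}{7} - \frac{V}{7}\right)$)
$\sqrt{-346120 - 314 c{\left(-12 \right)}} = \sqrt{-346120 - 314 \left(- \frac{15}{7} - \frac{6 \left(-12\right)^{2}}{7} + \frac{33}{7} \left(-12\right)\right)} = \sqrt{-346120 - 314 \left(- \frac{15}{7} - \frac{864}{7} - \frac{396}{7}\right)} = \sqrt{-346120 - - \frac{400350}{7}} = \sqrt{-346120 + \frac{400350}{7}} = \sqrt{- \frac{2022490}{7}} = \frac{i \sqrt{14157430}}{7}$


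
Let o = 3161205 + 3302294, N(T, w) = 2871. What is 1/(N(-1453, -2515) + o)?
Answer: 1/6466370 ≈ 1.5465e-7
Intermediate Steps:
o = 6463499
1/(N(-1453, -2515) + o) = 1/(2871 + 6463499) = 1/6466370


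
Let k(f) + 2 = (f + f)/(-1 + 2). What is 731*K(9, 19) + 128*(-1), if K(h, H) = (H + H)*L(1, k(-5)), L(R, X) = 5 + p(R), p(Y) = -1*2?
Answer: 83206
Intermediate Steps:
p(Y) = -2
k(f) = -2 + 2*f (k(f) = -2 + (f + f)/(-1 + 2) = -2 + (2*f)/1 = -2 + (2*f)*1 = -2 + 2*f)
L(R, X) = 3 (L(R, X) = 5 - 2 = 3)
K(h, H) = 6*H (K(h, H) = (H + H)*3 = (2*H)*3 = 6*H)
731*K(9, 19) + 128*(-1) = 731*(6*19) + 128*(-1) = 731*114 - 128 = 83334 - 128 = 83206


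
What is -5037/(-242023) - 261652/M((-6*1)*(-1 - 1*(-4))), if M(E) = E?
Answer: 31662946331/2178207 ≈ 14536.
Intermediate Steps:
-5037/(-242023) - 261652/M((-6*1)*(-1 - 1*(-4))) = -5037/(-242023) - 261652*(-1/(6*(-1 - 1*(-4)))) = -5037*(-1/242023) - 261652*(-1/(6*(-1 + 4))) = 5037/242023 - 261652/((-6*3)) = 5037/242023 - 261652/(-18) = 5037/242023 - 261652*(-1/18) = 5037/242023 + 130826/9 = 31662946331/2178207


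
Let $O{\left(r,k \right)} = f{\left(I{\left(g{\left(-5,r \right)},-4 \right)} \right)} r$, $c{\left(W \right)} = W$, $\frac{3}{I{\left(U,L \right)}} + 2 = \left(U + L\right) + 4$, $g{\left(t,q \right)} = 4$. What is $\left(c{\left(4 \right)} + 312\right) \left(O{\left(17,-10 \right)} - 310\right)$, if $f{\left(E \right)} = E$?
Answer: $-89902$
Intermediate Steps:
$I{\left(U,L \right)} = \frac{3}{2 + L + U}$ ($I{\left(U,L \right)} = \frac{3}{-2 + \left(\left(U + L\right) + 4\right)} = \frac{3}{-2 + \left(\left(L + U\right) + 4\right)} = \frac{3}{-2 + \left(4 + L + U\right)} = \frac{3}{2 + L + U}$)
$O{\left(r,k \right)} = \frac{3 r}{2}$ ($O{\left(r,k \right)} = \frac{3}{2 - 4 + 4} r = \frac{3}{2} r = 3 \cdot \frac{1}{2} r = \frac{3 r}{2}$)
$\left(c{\left(4 \right)} + 312\right) \left(O{\left(17,-10 \right)} - 310\right) = \left(4 + 312\right) \left(\frac{3}{2} \cdot 17 - 310\right) = 316 \left(\frac{51}{2} - 310\right) = 316 \left(- \frac{569}{2}\right) = -89902$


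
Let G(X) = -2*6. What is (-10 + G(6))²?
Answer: 484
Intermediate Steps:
G(X) = -12
(-10 + G(6))² = (-10 - 12)² = (-22)² = 484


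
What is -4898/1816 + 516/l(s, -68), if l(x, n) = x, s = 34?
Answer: 192631/15436 ≈ 12.479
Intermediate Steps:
-4898/1816 + 516/l(s, -68) = -4898/1816 + 516/34 = -4898*1/1816 + 516*(1/34) = -2449/908 + 258/17 = 192631/15436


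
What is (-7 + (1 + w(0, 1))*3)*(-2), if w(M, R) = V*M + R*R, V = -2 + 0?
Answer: 2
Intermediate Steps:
V = -2
w(M, R) = R² - 2*M (w(M, R) = -2*M + R*R = -2*M + R² = R² - 2*M)
(-7 + (1 + w(0, 1))*3)*(-2) = (-7 + (1 + (1² - 2*0))*3)*(-2) = (-7 + (1 + (1 + 0))*3)*(-2) = (-7 + (1 + 1)*3)*(-2) = (-7 + 2*3)*(-2) = (-7 + 6)*(-2) = -1*(-2) = 2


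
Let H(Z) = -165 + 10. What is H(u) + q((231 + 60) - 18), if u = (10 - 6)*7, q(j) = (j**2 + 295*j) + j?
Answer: 155182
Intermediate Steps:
q(j) = j**2 + 296*j
u = 28 (u = 4*7 = 28)
H(Z) = -155
H(u) + q((231 + 60) - 18) = -155 + ((231 + 60) - 18)*(296 + ((231 + 60) - 18)) = -155 + (291 - 18)*(296 + (291 - 18)) = -155 + 273*(296 + 273) = -155 + 273*569 = -155 + 155337 = 155182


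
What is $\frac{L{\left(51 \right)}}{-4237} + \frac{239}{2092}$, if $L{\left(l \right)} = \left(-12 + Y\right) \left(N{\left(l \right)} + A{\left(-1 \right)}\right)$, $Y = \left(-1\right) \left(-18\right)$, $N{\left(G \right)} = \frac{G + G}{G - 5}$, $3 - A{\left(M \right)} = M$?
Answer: $\frac{21495853}{203867492} \approx 0.10544$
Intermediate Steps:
$A{\left(M \right)} = 3 - M$
$N{\left(G \right)} = \frac{2 G}{-5 + G}$
$Y = 18$
$L{\left(l \right)} = 24 + \frac{12 l}{-5 + l}$ ($L{\left(l \right)} = \left(-12 + 18\right) \left(\frac{2 l}{-5 + l} + \left(3 - -1\right)\right) = 6 \left(\frac{2 l}{-5 + l} + \left(3 + 1\right)\right) = 6 \left(\frac{2 l}{-5 + l} + 4\right) = 6 \left(4 + \frac{2 l}{-5 + l}\right) = 24 + \frac{12 l}{-5 + l}$)
$\frac{L{\left(51 \right)}}{-4237} + \frac{239}{2092} = \frac{12 \frac{1}{-5 + 51} \left(-10 + 3 \cdot 51\right)}{-4237} + \frac{239}{2092} = \frac{12 \left(-10 + 153\right)}{46} \left(- \frac{1}{4237}\right) + 239 \cdot \frac{1}{2092} = 12 \cdot \frac{1}{46} \cdot 143 \left(- \frac{1}{4237}\right) + \frac{239}{2092} = \frac{858}{23} \left(- \frac{1}{4237}\right) + \frac{239}{2092} = - \frac{858}{97451} + \frac{239}{2092} = \frac{21495853}{203867492}$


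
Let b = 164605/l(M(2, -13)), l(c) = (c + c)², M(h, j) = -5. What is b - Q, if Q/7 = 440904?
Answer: -61693639/20 ≈ -3.0847e+6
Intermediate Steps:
Q = 3086328 (Q = 7*440904 = 3086328)
l(c) = 4*c² (l(c) = (2*c)² = 4*c²)
b = 32921/20 (b = 164605/((4*(-5)²)) = 164605/((4*25)) = 164605/100 = 164605*(1/100) = 32921/20 ≈ 1646.1)
b - Q = 32921/20 - 1*3086328 = 32921/20 - 3086328 = -61693639/20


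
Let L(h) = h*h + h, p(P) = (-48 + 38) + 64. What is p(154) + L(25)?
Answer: 704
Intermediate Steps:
p(P) = 54 (p(P) = -10 + 64 = 54)
L(h) = h + h² (L(h) = h² + h = h + h²)
p(154) + L(25) = 54 + 25*(1 + 25) = 54 + 25*26 = 54 + 650 = 704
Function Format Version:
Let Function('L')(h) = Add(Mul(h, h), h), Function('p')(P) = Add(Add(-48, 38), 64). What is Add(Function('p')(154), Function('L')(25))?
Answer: 704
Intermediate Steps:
Function('p')(P) = 54 (Function('p')(P) = Add(-10, 64) = 54)
Function('L')(h) = Add(h, Pow(h, 2)) (Function('L')(h) = Add(Pow(h, 2), h) = Add(h, Pow(h, 2)))
Add(Function('p')(154), Function('L')(25)) = Add(54, Mul(25, Add(1, 25))) = Add(54, Mul(25, 26)) = Add(54, 650) = 704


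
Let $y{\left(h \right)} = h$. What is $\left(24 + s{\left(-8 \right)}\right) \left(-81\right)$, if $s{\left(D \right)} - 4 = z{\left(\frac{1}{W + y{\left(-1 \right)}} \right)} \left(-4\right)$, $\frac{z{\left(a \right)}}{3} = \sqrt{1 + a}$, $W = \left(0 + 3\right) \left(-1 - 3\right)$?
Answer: $-2268 + \frac{1944 \sqrt{39}}{13} \approx -1334.1$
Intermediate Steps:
$W = -12$ ($W = 3 \left(-4\right) = -12$)
$z{\left(a \right)} = 3 \sqrt{1 + a}$
$s{\left(D \right)} = 4 - \frac{24 \sqrt{39}}{13}$ ($s{\left(D \right)} = 4 + 3 \sqrt{1 + \frac{1}{-12 - 1}} \left(-4\right) = 4 + 3 \sqrt{1 + \frac{1}{-13}} \left(-4\right) = 4 + 3 \sqrt{1 - \frac{1}{13}} \left(-4\right) = 4 + 3 \sqrt{\frac{12}{13}} \left(-4\right) = 4 + 3 \frac{2 \sqrt{39}}{13} \left(-4\right) = 4 + \frac{6 \sqrt{39}}{13} \left(-4\right) = 4 - \frac{24 \sqrt{39}}{13}$)
$\left(24 + s{\left(-8 \right)}\right) \left(-81\right) = \left(24 + \left(4 - \frac{24 \sqrt{39}}{13}\right)\right) \left(-81\right) = \left(28 - \frac{24 \sqrt{39}}{13}\right) \left(-81\right) = -2268 + \frac{1944 \sqrt{39}}{13}$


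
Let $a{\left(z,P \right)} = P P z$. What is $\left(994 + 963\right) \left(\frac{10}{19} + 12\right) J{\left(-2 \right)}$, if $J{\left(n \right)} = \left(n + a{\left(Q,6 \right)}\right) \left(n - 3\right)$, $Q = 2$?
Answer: $-8579900$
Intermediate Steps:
$a{\left(z,P \right)} = z P^{2}$ ($a{\left(z,P \right)} = P^{2} z = z P^{2}$)
$J{\left(n \right)} = \left(-3 + n\right) \left(72 + n\right)$ ($J{\left(n \right)} = \left(n + 2 \cdot 6^{2}\right) \left(n - 3\right) = \left(n + 2 \cdot 36\right) \left(-3 + n\right) = \left(n + 72\right) \left(-3 + n\right) = \left(72 + n\right) \left(-3 + n\right) = \left(-3 + n\right) \left(72 + n\right)$)
$\left(994 + 963\right) \left(\frac{10}{19} + 12\right) J{\left(-2 \right)} = \left(994 + 963\right) \left(\frac{10}{19} + 12\right) \left(-216 + \left(-2\right)^{2} + 69 \left(-2\right)\right) = 1957 \left(10 \cdot \frac{1}{19} + 12\right) \left(-216 + 4 - 138\right) = 1957 \left(\frac{10}{19} + 12\right) \left(-350\right) = 1957 \cdot \frac{238}{19} \left(-350\right) = 1957 \left(- \frac{83300}{19}\right) = -8579900$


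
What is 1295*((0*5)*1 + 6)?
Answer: 7770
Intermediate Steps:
1295*((0*5)*1 + 6) = 1295*(0*1 + 6) = 1295*(0 + 6) = 1295*6 = 7770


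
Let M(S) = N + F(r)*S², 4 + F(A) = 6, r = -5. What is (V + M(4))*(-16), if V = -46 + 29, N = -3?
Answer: -192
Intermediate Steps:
F(A) = 2 (F(A) = -4 + 6 = 2)
M(S) = -3 + 2*S²
V = -17
(V + M(4))*(-16) = (-17 + (-3 + 2*4²))*(-16) = (-17 + (-3 + 2*16))*(-16) = (-17 + (-3 + 32))*(-16) = (-17 + 29)*(-16) = 12*(-16) = -192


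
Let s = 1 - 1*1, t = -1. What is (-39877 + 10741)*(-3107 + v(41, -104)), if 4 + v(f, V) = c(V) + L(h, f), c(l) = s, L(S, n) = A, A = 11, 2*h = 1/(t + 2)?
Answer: 90321600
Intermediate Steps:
h = ½ (h = 1/(2*(-1 + 2)) = (½)/1 = (½)*1 = ½ ≈ 0.50000)
L(S, n) = 11
s = 0 (s = 1 - 1 = 0)
c(l) = 0
v(f, V) = 7 (v(f, V) = -4 + (0 + 11) = -4 + 11 = 7)
(-39877 + 10741)*(-3107 + v(41, -104)) = (-39877 + 10741)*(-3107 + 7) = -29136*(-3100) = 90321600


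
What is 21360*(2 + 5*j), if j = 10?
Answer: 1110720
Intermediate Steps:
21360*(2 + 5*j) = 21360*(2 + 5*10) = 21360*(2 + 50) = 21360*52 = 1110720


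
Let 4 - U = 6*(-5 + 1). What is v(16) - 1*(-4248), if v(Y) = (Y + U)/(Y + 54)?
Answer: 148702/35 ≈ 4248.6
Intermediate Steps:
U = 28 (U = 4 - 6*(-5 + 1) = 4 - 6*(-4) = 4 - 1*(-24) = 4 + 24 = 28)
v(Y) = (28 + Y)/(54 + Y) (v(Y) = (Y + 28)/(Y + 54) = (28 + Y)/(54 + Y))
v(16) - 1*(-4248) = (28 + 16)/(54 + 16) - 1*(-4248) = 44/70 + 4248 = (1/70)*44 + 4248 = 22/35 + 4248 = 148702/35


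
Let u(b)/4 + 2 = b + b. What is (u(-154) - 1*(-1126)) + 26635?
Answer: 26521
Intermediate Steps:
u(b) = -8 + 8*b (u(b) = -8 + 4*(b + b) = -8 + 4*(2*b) = -8 + 8*b)
(u(-154) - 1*(-1126)) + 26635 = ((-8 + 8*(-154)) - 1*(-1126)) + 26635 = ((-8 - 1232) + 1126) + 26635 = (-1240 + 1126) + 26635 = -114 + 26635 = 26521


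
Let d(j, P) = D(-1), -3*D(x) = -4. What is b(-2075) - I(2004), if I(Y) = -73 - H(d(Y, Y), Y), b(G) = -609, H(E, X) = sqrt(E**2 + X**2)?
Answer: -536 + 4*sqrt(2259010)/3 ≈ 1468.0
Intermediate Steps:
D(x) = 4/3 (D(x) = -1/3*(-4) = 4/3)
d(j, P) = 4/3
I(Y) = -73 - sqrt(16/9 + Y**2) (I(Y) = -73 - sqrt((4/3)**2 + Y**2) = -73 - sqrt(16/9 + Y**2))
b(-2075) - I(2004) = -609 - (-73 - sqrt(16 + 9*2004**2)/3) = -609 - (-73 - sqrt(16 + 9*4016016)/3) = -609 - (-73 - sqrt(16 + 36144144)/3) = -609 - (-73 - 4*sqrt(2259010)/3) = -609 + (73 + 4*sqrt(2259010)/3) = -536 + 4*sqrt(2259010)/3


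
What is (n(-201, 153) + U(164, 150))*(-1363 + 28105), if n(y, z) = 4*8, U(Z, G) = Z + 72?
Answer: 7166856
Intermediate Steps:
U(Z, G) = 72 + Z
n(y, z) = 32
(n(-201, 153) + U(164, 150))*(-1363 + 28105) = (32 + (72 + 164))*(-1363 + 28105) = (32 + 236)*26742 = 268*26742 = 7166856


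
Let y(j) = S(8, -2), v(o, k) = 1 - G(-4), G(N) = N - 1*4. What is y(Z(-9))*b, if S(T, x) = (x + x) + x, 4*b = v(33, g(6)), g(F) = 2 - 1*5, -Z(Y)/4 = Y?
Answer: -27/2 ≈ -13.500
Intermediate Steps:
G(N) = -4 + N (G(N) = N - 4 = -4 + N)
Z(Y) = -4*Y
g(F) = -3 (g(F) = 2 - 5 = -3)
v(o, k) = 9 (v(o, k) = 1 - (-4 - 4) = 1 - 1*(-8) = 1 + 8 = 9)
b = 9/4 (b = (1/4)*9 = 9/4 ≈ 2.2500)
S(T, x) = 3*x (S(T, x) = 2*x + x = 3*x)
y(j) = -6 (y(j) = 3*(-2) = -6)
y(Z(-9))*b = -6*9/4 = -27/2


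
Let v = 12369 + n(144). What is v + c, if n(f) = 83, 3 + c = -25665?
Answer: -13216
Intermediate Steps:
c = -25668 (c = -3 - 25665 = -25668)
v = 12452 (v = 12369 + 83 = 12452)
v + c = 12452 - 25668 = -13216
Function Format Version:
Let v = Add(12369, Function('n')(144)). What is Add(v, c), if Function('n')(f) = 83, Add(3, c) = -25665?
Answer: -13216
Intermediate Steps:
c = -25668 (c = Add(-3, -25665) = -25668)
v = 12452 (v = Add(12369, 83) = 12452)
Add(v, c) = Add(12452, -25668) = -13216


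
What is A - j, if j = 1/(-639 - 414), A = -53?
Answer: -55808/1053 ≈ -52.999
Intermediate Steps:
j = -1/1053 (j = 1/(-1053) = -1/1053 ≈ -0.00094967)
A - j = -53 - 1*(-1/1053) = -53 + 1/1053 = -55808/1053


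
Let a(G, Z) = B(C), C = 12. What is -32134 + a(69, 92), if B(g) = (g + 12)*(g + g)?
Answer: -31558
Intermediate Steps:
B(g) = 2*g*(12 + g) (B(g) = (12 + g)*(2*g) = 2*g*(12 + g))
a(G, Z) = 576 (a(G, Z) = 2*12*(12 + 12) = 2*12*24 = 576)
-32134 + a(69, 92) = -32134 + 576 = -31558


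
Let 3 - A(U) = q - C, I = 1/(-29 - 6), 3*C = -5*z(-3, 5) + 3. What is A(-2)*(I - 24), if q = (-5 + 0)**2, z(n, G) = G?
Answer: 74008/105 ≈ 704.84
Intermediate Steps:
C = -22/3 (C = (-5*5 + 3)/3 = (-25 + 3)/3 = (1/3)*(-22) = -22/3 ≈ -7.3333)
q = 25 (q = (-5)**2 = 25)
I = -1/35 (I = 1/(-35) = -1/35 ≈ -0.028571)
A(U) = -88/3 (A(U) = 3 - (25 - 1*(-22/3)) = 3 - (25 + 22/3) = 3 - 1*97/3 = 3 - 97/3 = -88/3)
A(-2)*(I - 24) = -88*(-1/35 - 24)/3 = -88/3*(-841/35) = 74008/105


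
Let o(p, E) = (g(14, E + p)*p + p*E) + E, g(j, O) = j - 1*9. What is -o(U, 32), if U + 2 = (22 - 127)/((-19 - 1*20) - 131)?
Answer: 651/34 ≈ 19.147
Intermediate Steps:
U = -47/34 (U = -2 + (22 - 127)/((-19 - 1*20) - 131) = -2 - 105/((-19 - 20) - 131) = -2 - 105/(-39 - 131) = -2 - 105/(-170) = -2 - 105*(-1/170) = -2 + 21/34 = -47/34 ≈ -1.3824)
g(j, O) = -9 + j (g(j, O) = j - 9 = -9 + j)
o(p, E) = E + 5*p + E*p (o(p, E) = ((-9 + 14)*p + p*E) + E = (5*p + E*p) + E = E + 5*p + E*p)
-o(U, 32) = -(32 + 5*(-47/34) + 32*(-47/34)) = -(32 - 235/34 - 752/17) = -1*(-651/34) = 651/34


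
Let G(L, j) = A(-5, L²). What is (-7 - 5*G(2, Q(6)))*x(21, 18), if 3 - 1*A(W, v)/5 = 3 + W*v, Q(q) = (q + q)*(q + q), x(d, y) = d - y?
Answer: -1521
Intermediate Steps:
Q(q) = 4*q² (Q(q) = (2*q)*(2*q) = 4*q²)
A(W, v) = -5*W*v (A(W, v) = 15 - 5*(3 + W*v) = 15 + (-15 - 5*W*v) = -5*W*v)
G(L, j) = 25*L² (G(L, j) = -5*(-5)*L² = 25*L²)
(-7 - 5*G(2, Q(6)))*x(21, 18) = (-7 - 125*2²)*(21 - 1*18) = (-7 - 125*4)*(21 - 18) = (-7 - 5*100)*3 = (-7 - 500)*3 = -507*3 = -1521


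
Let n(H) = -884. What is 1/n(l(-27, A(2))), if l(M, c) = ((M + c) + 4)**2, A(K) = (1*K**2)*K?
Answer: -1/884 ≈ -0.0011312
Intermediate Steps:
A(K) = K**3 (A(K) = K**2*K = K**3)
l(M, c) = (4 + M + c)**2
1/n(l(-27, A(2))) = 1/(-884) = -1/884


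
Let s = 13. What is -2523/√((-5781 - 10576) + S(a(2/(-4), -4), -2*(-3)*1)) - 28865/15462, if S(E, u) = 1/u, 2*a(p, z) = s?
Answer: -28865/15462 + 2523*I*√588846/98141 ≈ -1.8668 + 19.727*I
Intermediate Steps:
a(p, z) = 13/2 (a(p, z) = (½)*13 = 13/2)
-2523/√((-5781 - 10576) + S(a(2/(-4), -4), -2*(-3)*1)) - 28865/15462 = -2523/√((-5781 - 10576) + 1/(-2*(-3)*1)) - 28865/15462 = -2523/√(-16357 + 1/(6*1)) - 28865*1/15462 = -2523/√(-16357 + 1/6) - 28865/15462 = -2523/√(-16357 + ⅙) - 28865/15462 = -2523*(-I*√588846/98141) - 28865/15462 = -(-2523)*I*√588846/98141 - 28865/15462 = 2523*I*√588846/98141 - 28865/15462 = -28865/15462 + 2523*I*√588846/98141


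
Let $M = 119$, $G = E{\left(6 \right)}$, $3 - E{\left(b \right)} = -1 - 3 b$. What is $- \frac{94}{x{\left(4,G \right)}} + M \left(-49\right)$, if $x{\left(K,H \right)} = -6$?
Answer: $- \frac{17446}{3} \approx -5815.3$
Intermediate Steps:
$E{\left(b \right)} = 4 + 3 b$ ($E{\left(b \right)} = 3 - \left(-1 - 3 b\right) = 3 + \left(1 + 3 b\right) = 4 + 3 b$)
$G = 22$ ($G = 4 + 3 \cdot 6 = 4 + 18 = 22$)
$- \frac{94}{x{\left(4,G \right)}} + M \left(-49\right) = - \frac{94}{-6} + 119 \left(-49\right) = \left(-94\right) \left(- \frac{1}{6}\right) - 5831 = \frac{47}{3} - 5831 = - \frac{17446}{3}$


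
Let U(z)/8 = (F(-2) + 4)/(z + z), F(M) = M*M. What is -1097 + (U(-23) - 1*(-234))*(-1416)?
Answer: -7600831/23 ≈ -3.3047e+5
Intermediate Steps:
F(M) = M²
U(z) = 32/z (U(z) = 8*(((-2)² + 4)/(z + z)) = 8*((4 + 4)/((2*z))) = 8*(8*(1/(2*z))) = 8*(4/z) = 32/z)
-1097 + (U(-23) - 1*(-234))*(-1416) = -1097 + (32/(-23) - 1*(-234))*(-1416) = -1097 + (32*(-1/23) + 234)*(-1416) = -1097 + (-32/23 + 234)*(-1416) = -1097 + (5350/23)*(-1416) = -1097 - 7575600/23 = -7600831/23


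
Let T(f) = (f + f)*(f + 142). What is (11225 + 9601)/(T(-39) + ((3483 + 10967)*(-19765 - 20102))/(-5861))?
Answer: 6781177/29388382 ≈ 0.23074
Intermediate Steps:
T(f) = 2*f*(142 + f) (T(f) = (2*f)*(142 + f) = 2*f*(142 + f))
(11225 + 9601)/(T(-39) + ((3483 + 10967)*(-19765 - 20102))/(-5861)) = (11225 + 9601)/(2*(-39)*(142 - 39) + ((3483 + 10967)*(-19765 - 20102))/(-5861)) = 20826/(2*(-39)*103 + (14450*(-39867))*(-1/5861)) = 20826/(-8034 - 576078150*(-1/5861)) = 20826/(-8034 + 576078150/5861) = 20826/(528990876/5861) = 20826*(5861/528990876) = 6781177/29388382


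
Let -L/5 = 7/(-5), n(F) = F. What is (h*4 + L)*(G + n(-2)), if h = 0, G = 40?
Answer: 266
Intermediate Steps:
L = 7 (L = -35/(-5) = -35*(-1)/5 = -5*(-7/5) = 7)
(h*4 + L)*(G + n(-2)) = (0*4 + 7)*(40 - 2) = (0 + 7)*38 = 7*38 = 266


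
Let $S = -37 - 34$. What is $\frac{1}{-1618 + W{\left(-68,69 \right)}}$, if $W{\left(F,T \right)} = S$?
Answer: $- \frac{1}{1689} \approx -0.00059207$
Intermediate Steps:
$S = -71$
$W{\left(F,T \right)} = -71$
$\frac{1}{-1618 + W{\left(-68,69 \right)}} = \frac{1}{-1618 - 71} = \frac{1}{-1689} = - \frac{1}{1689}$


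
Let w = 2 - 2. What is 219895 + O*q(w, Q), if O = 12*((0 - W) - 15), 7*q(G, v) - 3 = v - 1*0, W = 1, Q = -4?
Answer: 1539457/7 ≈ 2.1992e+5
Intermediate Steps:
w = 0
q(G, v) = 3/7 + v/7 (q(G, v) = 3/7 + (v - 1*0)/7 = 3/7 + (v + 0)/7 = 3/7 + v/7)
O = -192 (O = 12*((0 - 1*1) - 15) = 12*((0 - 1) - 15) = 12*(-1 - 15) = 12*(-16) = -192)
219895 + O*q(w, Q) = 219895 - 192*(3/7 + (1/7)*(-4)) = 219895 - 192*(3/7 - 4/7) = 219895 - 192*(-1/7) = 219895 + 192/7 = 1539457/7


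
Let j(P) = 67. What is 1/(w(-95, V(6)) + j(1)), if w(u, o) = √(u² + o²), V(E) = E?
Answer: -67/4572 + √9061/4572 ≈ 0.0061656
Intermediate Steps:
w(u, o) = √(o² + u²)
1/(w(-95, V(6)) + j(1)) = 1/(√(6² + (-95)²) + 67) = 1/(√(36 + 9025) + 67) = 1/(√9061 + 67) = 1/(67 + √9061)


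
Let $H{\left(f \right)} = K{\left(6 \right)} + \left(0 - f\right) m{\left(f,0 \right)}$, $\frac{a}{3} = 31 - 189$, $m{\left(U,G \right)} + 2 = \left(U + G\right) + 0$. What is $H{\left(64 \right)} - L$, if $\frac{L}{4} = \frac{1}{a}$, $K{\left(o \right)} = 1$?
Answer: $- \frac{940177}{237} \approx -3967.0$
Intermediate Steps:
$m{\left(U,G \right)} = -2 + G + U$ ($m{\left(U,G \right)} = -2 + \left(\left(U + G\right) + 0\right) = -2 + \left(\left(G + U\right) + 0\right) = -2 + \left(G + U\right) = -2 + G + U$)
$a = -474$ ($a = 3 \left(31 - 189\right) = 3 \left(-158\right) = -474$)
$H{\left(f \right)} = 1 - f \left(-2 + f\right)$ ($H{\left(f \right)} = 1 + \left(0 - f\right) \left(-2 + 0 + f\right) = 1 + - f \left(-2 + f\right) = 1 - f \left(-2 + f\right)$)
$L = - \frac{2}{237}$ ($L = \frac{4}{-474} = 4 \left(- \frac{1}{474}\right) = - \frac{2}{237} \approx -0.0084388$)
$H{\left(64 \right)} - L = \left(1 - 64 \left(-2 + 64\right)\right) - - \frac{2}{237} = \left(1 - 64 \cdot 62\right) + \frac{2}{237} = \left(1 - 3968\right) + \frac{2}{237} = -3967 + \frac{2}{237} = - \frac{940177}{237}$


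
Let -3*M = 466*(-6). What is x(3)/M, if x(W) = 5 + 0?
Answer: 5/932 ≈ 0.0053648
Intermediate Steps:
M = 932 (M = -466*(-6)/3 = -⅓*(-2796) = 932)
x(W) = 5
x(3)/M = 5/932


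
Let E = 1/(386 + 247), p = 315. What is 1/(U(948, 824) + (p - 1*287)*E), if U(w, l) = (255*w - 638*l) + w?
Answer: -633/179154164 ≈ -3.5333e-6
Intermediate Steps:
U(w, l) = -638*l + 256*w (U(w, l) = (-638*l + 255*w) + w = -638*l + 256*w)
E = 1/633 ≈ 0.0015798
1/(U(948, 824) + (p - 1*287)*E) = 1/((-638*824 + 256*948) + (315 - 1*287)*(1/633)) = 1/((-525712 + 242688) + (315 - 287)*(1/633)) = 1/(-283024 + 28*(1/633)) = 1/(-283024 + 28/633) = 1/(-179154164/633) = -633/179154164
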